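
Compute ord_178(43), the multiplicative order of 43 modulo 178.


We want ord_178(43), the smallest k >= 1 with 43^k = 1 mod 178.
n = 178 = 2 * 89, phi(178) = 88; the order divides phi(n).
Divisors of 88: 1, 2, 4, 8, 11, 22, 44, 88
Repeated squaring mod 178: 43^1 = 43, 43^2 = 69, 43^4 = 133, 43^8 = 67, 43^16 = 39, 43^32 = 97, 43^64 = 153
Test divisors in increasing order:
  k=1: 43^1 = 43 mod 178
  k=2: 43^2 = 69 mod 178
  k=4: 43^4 = 133 mod 178
  k=8: 43^8 = 67 mod 178
  k=11: 43^11 = 67 * 69 * 43 = 141 mod 178
  k=22: 43^22 = 39 * 133 * 69 = 123 mod 178
  k=44: 43^44 = 97 * 67 * 133 = 177 mod 178
  k=88: 43^88 = 153 * 39 * 67 = 1 mod 178  <- first divisor giving 1
Order = 88

88


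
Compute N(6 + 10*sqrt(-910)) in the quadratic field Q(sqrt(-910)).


N(a + b*sqrt(d)) = a^2 - d*b^2
= (6)^2 - (-910)*(10)^2
= 36 + 91000
= 91036

91036


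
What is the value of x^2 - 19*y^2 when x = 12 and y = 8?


x^2 - d*y^2
= 12^2 - 19*8^2
= 144 - 1216
= -1072

-1072


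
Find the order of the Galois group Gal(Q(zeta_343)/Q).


|Gal(Q(zeta_343)/Q)| = phi(343)
= 294

294


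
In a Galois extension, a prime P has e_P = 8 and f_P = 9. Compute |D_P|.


|D_P| = e * f
= 8 * 9
= 72

72


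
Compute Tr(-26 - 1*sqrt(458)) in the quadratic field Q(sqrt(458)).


Tr(a + b*sqrt(d)) = (a + b*sqrt(d)) + (a - b*sqrt(d)) = 2a
= 2 * (-26)
= -52

-52


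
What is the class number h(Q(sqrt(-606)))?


K = Q(sqrt(-606)). d mod 4 = 2, so D = disc(K) = 4d = -2424
h(K) equals the number of primitive reduced positive-definite forms (a, b, c) = a*x^2 + b*x*y + c*y^2 with b^2 - 4ac = D,
where reduced means |b| <= a <= c, with b >= 0 whenever |b| = a or a = c, and primitive means gcd(a, b, c) = 1.
Reduced forces 3a^2 <= |D| = 2424, so 1 <= a <= 28; b must have the parity of D, and c = (b^2 - D)/(4a) must be an integer >= a.
Enumerate a = 1..28, b in [-a, a]:
  a=1: (1, 0, 606)  [1]
  a=2: (2, 0, 303)  [1]
  a=3: (3, 0, 202)  [1]
  a=4: none
  a=5: (5, -4, 122), (5, 4, 122)  [2]
  a=6: (6, 0, 101)  [1]
  a=7..9: none
  a=10: (10, -4, 61), (10, 4, 61)  [2]
  a=11..14: none
  a=15: (15, -6, 41), (15, 6, 41)  [2]
  a=16..24: none
  a=25: (25, -24, 30), (25, 24, 30)  [2]
  a=26..28: none
Total reduced forms: 1 + 1 + 1 + 2 + 1 + 2 + 2 + 2 = 12
h = 12

12


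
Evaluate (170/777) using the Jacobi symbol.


Compute (170/777) via quadratic reciprocity:
  pull out 2: (2/777) = +1  (since 777 mod 8 = 1)
  reciprocity: (85/777) -> +(777/85)
  reduce: (12/85)
  pull out 2: (2/85) = -1  (since 85 mod 8 = 5)
  pull out 2: (2/85) = -1  (since 85 mod 8 = 5)
  reciprocity: (3/85) -> +(85/3)
  reduce: (1/3)
  (1/3) = 1
Product of signs = 1

1


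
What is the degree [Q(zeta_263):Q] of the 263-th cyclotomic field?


The degree equals Euler's totient phi(263).
263 = 263
phi(263) = 262

262


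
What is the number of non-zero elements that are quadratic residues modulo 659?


For prime p, the number of non-zero quadratic residues is (p-1)/2.
= (659-1)/2
= 329

329


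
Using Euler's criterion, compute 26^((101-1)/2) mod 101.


p = 101 is prime and the exponent is (p-1)/2 = 50, so by Euler's criterion 26^50 = (26/101) = +1 or -1 mod 101.
Compute by square-and-multiply:
  50 = 32 + 16 + 2 (binary 110010)
  Repeated squaring mod 101: 26^1 = 26, 26^2 = 70, 26^4 = 52, 26^8 = 78, 26^16 = 24, 26^32 = 71
  26^50 = 26^32 * 26^16 * 26^2 = 71 * 24 * 70 mod 101
    71 * 24 = 1704 = 88 mod 101
    88 * 70 = 6160 = 100 mod 101
  26^50 = 100 mod 101
Result 100 = p - 1 = -1 mod 101: 26 is a quadratic non-residue mod 101. As a residue in [0, p-1] the value is 100.
26^50 mod 101 = 100

100


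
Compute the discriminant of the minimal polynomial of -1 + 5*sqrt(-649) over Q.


The element -1 + 5*sqrt(-649) has minimal polynomial:
x^2 + 2*x + 16226
Discriminant = (2)^2 - 4*(16226)
= 4 - 64904
= -64900

-64900


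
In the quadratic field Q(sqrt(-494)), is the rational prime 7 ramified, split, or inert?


K = Q(sqrt(-494)). Since d mod 4 = 2, disc(K) = -1976.
Check p | disc: -1976 mod 7 = 5.
p does not divide disc. Compute Legendre symbol (d/p):
3^((7-1)/2) mod 7 = -1
(d/p) = -1, so p is inert: (p) stays prime with e=1, f=2, g=1.
Therefore p is inert.

inert


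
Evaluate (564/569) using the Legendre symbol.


p = 569 is prime, so compute (564/569) with the reciprocity algorithm (Jacobi-symbol steps: pull out 2s via (2/n), flip via reciprocity, reduce):
  pull out 2: (2/569) = +1  (since 569 mod 8 = 1)
  pull out 2: (2/569) = +1  (since 569 mod 8 = 1)
  reciprocity: (141/569) -> +(569/141)
  reduce: (5/141)
  reciprocity: (5/141) -> +(141/5)
  reduce: (1/5)
  (1/5) = 1
Product of signs = 1
(564/569) = 1

1


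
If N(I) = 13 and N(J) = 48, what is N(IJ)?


N(IJ) = N(I) * N(J)
= 13 * 48
= 624

624


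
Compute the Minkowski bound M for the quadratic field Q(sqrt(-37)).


d = -37, d mod 4 = 3, so disc(K) = 4d = -148; |disc(K)| = 148
Imaginary quadratic field, so n = 2, s = r2 = 1, r1 = 0
M = (n!/n^n) * (4/pi)^s * sqrt(|disc(K)|) = (2!/2^2) * (4/pi)^1 * sqrt(148)
= 0.5 * 1.273240 * 12.165525
= 7.7448

7.7448


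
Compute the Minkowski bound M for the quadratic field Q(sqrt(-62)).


d = -62, d mod 4 = 2, so disc(K) = 4d = -248; |disc(K)| = 248
Imaginary quadratic field, so n = 2, s = r2 = 1, r1 = 0
M = (n!/n^n) * (4/pi)^s * sqrt(|disc(K)|) = (2!/2^2) * (4/pi)^1 * sqrt(248)
= 0.5 * 1.273240 * 15.748016
= 10.0255

10.0255


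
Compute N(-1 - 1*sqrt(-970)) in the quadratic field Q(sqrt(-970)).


N(a + b*sqrt(d)) = a^2 - d*b^2
= (-1)^2 - (-970)*(-1)^2
= 1 + 970
= 971

971


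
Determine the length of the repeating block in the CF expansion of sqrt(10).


Run the CF algorithm for sqrt(10).
a_0 = floor(sqrt(10)) = 3; set m_0=0, q_0=1.
Recurrence: m' = q*a - m,  q' = (d - m'^2)/q,  a' = floor((a_0 + m')/q').
  step 1: m=3, q=1, a=6
a_1 = 2*a_0 = 6, so the period closes here.
sqrt(10) = [3; 6]
Period length = 1

1


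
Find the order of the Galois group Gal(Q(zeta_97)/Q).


|Gal(Q(zeta_97)/Q)| = phi(97)
= 96

96


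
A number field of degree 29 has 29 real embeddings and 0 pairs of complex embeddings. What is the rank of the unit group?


By Dirichlet's unit theorem:
rank = r1 + r2 - 1
= 29 + 0 - 1
= 28

28


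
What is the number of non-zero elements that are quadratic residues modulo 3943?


For prime p, the number of non-zero quadratic residues is (p-1)/2.
= (3943-1)/2
= 1971

1971


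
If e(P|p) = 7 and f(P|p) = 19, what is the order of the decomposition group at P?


|D_P| = e * f
= 7 * 19
= 133

133


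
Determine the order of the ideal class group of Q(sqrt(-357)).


K = Q(sqrt(-357)). d mod 4 = 3, so D = disc(K) = 4d = -1428
h(K) equals the number of primitive reduced positive-definite forms (a, b, c) = a*x^2 + b*x*y + c*y^2 with b^2 - 4ac = D,
where reduced means |b| <= a <= c, with b >= 0 whenever |b| = a or a = c, and primitive means gcd(a, b, c) = 1.
Reduced forces 3a^2 <= |D| = 1428, so 1 <= a <= 21; b must have the parity of D, and c = (b^2 - D)/(4a) must be an integer >= a.
Enumerate a = 1..21, b in [-a, a]:
  a=1: (1, 0, 357)  [1]
  a=2: (2, 2, 179)  [1]
  a=3: (3, 0, 119)  [1]
  a=4..5: none
  a=6: (6, 6, 61)  [1]
  a=7: (7, 0, 51)  [1]
  a=8..13: none
  a=14: (14, 14, 29)  [1]
  a=15..16: none
  a=17: (17, 0, 21)  [1]
  a=18: none
  a=19: (19, 4, 19)  [1]
  a=20..21: none
Total reduced forms: 1 + 1 + 1 + 1 + 1 + 1 + 1 + 1 = 8
h = 8

8


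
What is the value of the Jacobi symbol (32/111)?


Compute (32/111) via quadratic reciprocity:
  pull out 2: (2/111) = +1  (since 111 mod 8 = 7)
  pull out 2: (2/111) = +1  (since 111 mod 8 = 7)
  pull out 2: (2/111) = +1  (since 111 mod 8 = 7)
  pull out 2: (2/111) = +1  (since 111 mod 8 = 7)
  pull out 2: (2/111) = +1  (since 111 mod 8 = 7)
  (1/111) = 1
Product of signs = 1

1


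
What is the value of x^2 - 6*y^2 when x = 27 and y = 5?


x^2 - d*y^2
= 27^2 - 6*5^2
= 729 - 150
= 579

579


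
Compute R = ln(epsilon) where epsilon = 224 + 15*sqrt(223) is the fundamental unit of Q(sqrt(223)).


epsilon = 224 + 15*sqrt(223)
= 447.9978
R = ln(447.9978)
= 6.1048

6.1048


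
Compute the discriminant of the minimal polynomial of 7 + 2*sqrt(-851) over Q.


The element 7 + 2*sqrt(-851) has minimal polynomial:
x^2 - 14*x + 3453
Discriminant = (-14)^2 - 4*(3453)
= 196 - 13812
= -13616

-13616


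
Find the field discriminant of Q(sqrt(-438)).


For K = Q(sqrt(d)) with d squarefree: disc(K) = d if d = 1 mod 4, and disc(K) = 4d if d = 2 or 3 mod 4.
Here d = -438, and d mod 4 = 2.
d = 2 mod 4, not 1 (O_K = Z[sqrt(d)]), so disc(K) = 4d = 4 * (-438) = -1752

-1752


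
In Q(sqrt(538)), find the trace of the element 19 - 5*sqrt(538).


Tr(a + b*sqrt(d)) = (a + b*sqrt(d)) + (a - b*sqrt(d)) = 2a
= 2 * (19)
= 38

38


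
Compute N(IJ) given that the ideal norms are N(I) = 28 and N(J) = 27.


N(IJ) = N(I) * N(J)
= 28 * 27
= 756

756


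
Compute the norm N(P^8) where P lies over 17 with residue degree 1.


N(P^a) = p^(a*f)
= 17^(8*1)
= 17^8
= 6975757441

6975757441


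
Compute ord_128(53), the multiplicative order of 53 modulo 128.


We want ord_128(53), the smallest k >= 1 with 53^k = 1 mod 128.
n = 128 = 2^7, phi(128) = 64; the order divides phi(n).
Divisors of 64: 1, 2, 4, 8, 16, 32, 64
Repeated squaring mod 128: 53^1 = 53, 53^2 = 121, 53^4 = 49, 53^8 = 97, 53^16 = 65, 53^32 = 1, 53^64 = 1
Test divisors in increasing order:
  k=1: 53^1 = 53 mod 128
  k=2: 53^2 = 121 mod 128
  k=4: 53^4 = 49 mod 128
  k=8: 53^8 = 97 mod 128
  k=16: 53^16 = 65 mod 128
  k=32: 53^32 = 1 mod 128  <- first divisor giving 1
Order = 32

32


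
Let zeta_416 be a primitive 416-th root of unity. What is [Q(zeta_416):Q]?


The degree equals Euler's totient phi(416).
416 = 2^5 * 13
phi(416) = 192

192


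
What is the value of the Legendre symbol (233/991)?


p = 991 is prime, so compute (233/991) with the reciprocity algorithm (Jacobi-symbol steps: pull out 2s via (2/n), flip via reciprocity, reduce):
  reciprocity: (233/991) -> +(991/233)
  reduce: (59/233)
  reciprocity: (59/233) -> +(233/59)
  reduce: (56/59)
  pull out 2: (2/59) = -1  (since 59 mod 8 = 3)
  pull out 2: (2/59) = -1  (since 59 mod 8 = 3)
  pull out 2: (2/59) = -1  (since 59 mod 8 = 3)
  reciprocity: (7/59) -> -(59/7)
  reduce: (3/7)
  reciprocity: (3/7) -> -(7/3)
  reduce: (1/3)
  (1/3) = 1
Product of signs = -1
(233/991) = -1

-1


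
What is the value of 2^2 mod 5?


p = 5 is prime and the exponent is (p-1)/2 = 2, so by Euler's criterion 2^2 = (2/5) = +1 or -1 mod 5.
Compute by square-and-multiply:
  2 = 2 (binary 10)
  Repeated squaring mod 5: 2^1 = 2, 2^2 = 4
  2^2 = 4 mod 5
Result 4 = p - 1 = -1 mod 5: 2 is a quadratic non-residue mod 5. As a residue in [0, p-1] the value is 4.
2^2 mod 5 = 4

4


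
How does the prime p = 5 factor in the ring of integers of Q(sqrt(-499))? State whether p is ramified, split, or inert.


K = Q(sqrt(-499)). Since d mod 4 = 1, disc(K) = -499.
Check p | disc: -499 mod 5 = 1.
p does not divide disc. Compute Legendre symbol (d/p):
1^((5-1)/2) mod 5 = 1
(d/p) = 1, so p splits: (p) = P*P' with e=1, f=1, g=2.
Therefore p is split.

split


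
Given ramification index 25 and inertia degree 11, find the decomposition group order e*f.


|D_P| = e * f
= 25 * 11
= 275

275


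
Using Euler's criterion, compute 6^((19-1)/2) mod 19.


p = 19 is prime and the exponent is (p-1)/2 = 9, so by Euler's criterion 6^9 = (6/19) = +1 or -1 mod 19.
Compute by square-and-multiply:
  9 = 8 + 1 (binary 1001)
  Repeated squaring mod 19: 6^1 = 6, 6^2 = 17, 6^4 = 4, 6^8 = 16
  6^9 = 6^8 * 6^1 = 16 * 6 mod 19
    16 * 6 = 96 = 1 mod 19
  6^9 = 1 mod 19
Result 1: 6 is a quadratic residue mod 19.
6^9 mod 19 = 1

1


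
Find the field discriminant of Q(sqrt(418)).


For K = Q(sqrt(d)) with d squarefree: disc(K) = d if d = 1 mod 4, and disc(K) = 4d if d = 2 or 3 mod 4.
Here d = 418, and d mod 4 = 2.
d = 2 mod 4, not 1 (O_K = Z[sqrt(d)]), so disc(K) = 4d = 4 * (418) = 1672

1672


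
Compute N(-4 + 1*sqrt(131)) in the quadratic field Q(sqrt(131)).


N(a + b*sqrt(d)) = a^2 - d*b^2
= (-4)^2 - (131)*(1)^2
= 16 - 131
= -115

-115


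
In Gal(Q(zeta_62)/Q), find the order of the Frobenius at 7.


The Frobenius at p in Gal(Q(zeta_n)/Q) = (Z/nZ)* is the class of p, so its order is ord_62(7), the smallest k >= 1 with 7^k = 1 mod 62.
n = 62 = 2 * 31, phi(62) = 30; the order divides phi(n).
Divisors of 30: 1, 2, 3, 5, 6, 10, 15, 30
Repeated squaring mod 62: 7^1 = 7, 7^2 = 49, 7^4 = 45, 7^8 = 41, 7^16 = 7
Test divisors in increasing order:
  k=1: 7^1 = 7 mod 62
  k=2: 7^2 = 49 mod 62
  k=3: 7^3 = 49 * 7 = 33 mod 62
  k=5: 7^5 = 45 * 7 = 5 mod 62
  k=6: 7^6 = 45 * 49 = 35 mod 62
  k=10: 7^10 = 41 * 49 = 25 mod 62
  k=15: 7^15 = 41 * 45 * 49 * 7 = 1 mod 62  <- first divisor giving 1
Order = 15

15


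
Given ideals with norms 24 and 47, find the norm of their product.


N(IJ) = N(I) * N(J)
= 24 * 47
= 1128

1128


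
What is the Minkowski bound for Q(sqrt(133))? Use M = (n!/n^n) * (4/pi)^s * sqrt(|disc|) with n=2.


d = 133, d mod 4 = 1, so disc(K) = d = 133; |disc(K)| = 133
Real quadratic field, so n = 2, s = r2 = 0, r1 = 2
M = (n!/n^n) * (4/pi)^s * sqrt(|disc(K)|) = (2!/2^2) * (4/pi)^0 * sqrt(133)
= 0.5 * 1.000000 * 11.532563
= 5.7663

5.7663


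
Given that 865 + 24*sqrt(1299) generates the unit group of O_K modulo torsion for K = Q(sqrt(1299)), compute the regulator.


epsilon = 865 + 24*sqrt(1299)
= 1729.9994
R = ln(1729.9994)
= 7.4559

7.4559


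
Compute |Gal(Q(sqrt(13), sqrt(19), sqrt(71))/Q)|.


The 3 square roots of distinct primes are multiplicatively independent over Q,
so [K:Q] = 2^3 and Gal(K/Q) is isomorphic to (Z/2Z)^3.
|Gal| = 2^3 = 8

8


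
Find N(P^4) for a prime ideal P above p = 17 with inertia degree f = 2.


N(P^a) = p^(a*f)
= 17^(4*2)
= 17^8
= 6975757441

6975757441


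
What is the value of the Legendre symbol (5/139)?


p = 139 is prime, so compute (5/139) with the reciprocity algorithm (Jacobi-symbol steps: pull out 2s via (2/n), flip via reciprocity, reduce):
  reciprocity: (5/139) -> +(139/5)
  reduce: (4/5)
  pull out 2: (2/5) = -1  (since 5 mod 8 = 5)
  pull out 2: (2/5) = -1  (since 5 mod 8 = 5)
  (1/5) = 1
Product of signs = 1
(5/139) = 1

1


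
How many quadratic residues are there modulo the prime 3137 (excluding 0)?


For prime p, the number of non-zero quadratic residues is (p-1)/2.
= (3137-1)/2
= 1568

1568


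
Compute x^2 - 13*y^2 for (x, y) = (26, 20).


x^2 - d*y^2
= 26^2 - 13*20^2
= 676 - 5200
= -4524

-4524


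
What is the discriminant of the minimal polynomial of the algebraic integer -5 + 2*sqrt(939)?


The element -5 + 2*sqrt(939) has minimal polynomial:
x^2 + 10*x - 3731
Discriminant = (10)^2 - 4*(-3731)
= 100 + 14924
= 15024

15024


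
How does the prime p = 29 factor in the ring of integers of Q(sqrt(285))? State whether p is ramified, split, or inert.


K = Q(sqrt(285)). Since d mod 4 = 1, disc(K) = 285.
Check p | disc: 285 mod 29 = 24.
p does not divide disc. Compute Legendre symbol (d/p):
24^((29-1)/2) mod 29 = 1
(d/p) = 1, so p splits: (p) = P*P' with e=1, f=1, g=2.
Therefore p is split.

split


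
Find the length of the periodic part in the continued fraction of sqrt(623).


Run the CF algorithm for sqrt(623).
a_0 = floor(sqrt(623)) = 24; set m_0=0, q_0=1.
Recurrence: m' = q*a - m,  q' = (d - m'^2)/q,  a' = floor((a_0 + m')/q').
  step 1: m=24, q=47, a=1
  step 2: m=23, q=2, a=23
  step 3: m=23, q=47, a=1
  step 4: m=24, q=1, a=48
a_4 = 2*a_0 = 48, so the period closes here.
sqrt(623) = [24; 1, 23, 1, 48]
Period length = 4

4


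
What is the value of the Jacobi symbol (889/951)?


Compute (889/951) via quadratic reciprocity:
  reciprocity: (889/951) -> +(951/889)
  reduce: (62/889)
  pull out 2: (2/889) = +1  (since 889 mod 8 = 1)
  reciprocity: (31/889) -> +(889/31)
  reduce: (21/31)
  reciprocity: (21/31) -> +(31/21)
  reduce: (10/21)
  pull out 2: (2/21) = -1  (since 21 mod 8 = 5)
  reciprocity: (5/21) -> +(21/5)
  reduce: (1/5)
  (1/5) = 1
Product of signs = -1

-1


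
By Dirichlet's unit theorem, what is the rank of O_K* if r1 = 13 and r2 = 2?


By Dirichlet's unit theorem:
rank = r1 + r2 - 1
= 13 + 2 - 1
= 14

14


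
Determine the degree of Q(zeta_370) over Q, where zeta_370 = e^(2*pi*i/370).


The degree equals Euler's totient phi(370).
370 = 2 * 5 * 37
phi(370) = 144

144


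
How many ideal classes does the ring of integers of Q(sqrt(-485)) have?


K = Q(sqrt(-485)). d mod 4 = 3, so D = disc(K) = 4d = -1940
h(K) equals the number of primitive reduced positive-definite forms (a, b, c) = a*x^2 + b*x*y + c*y^2 with b^2 - 4ac = D,
where reduced means |b| <= a <= c, with b >= 0 whenever |b| = a or a = c, and primitive means gcd(a, b, c) = 1.
Reduced forces 3a^2 <= |D| = 1940, so 1 <= a <= 25; b must have the parity of D, and c = (b^2 - D)/(4a) must be an integer >= a.
Enumerate a = 1..25, b in [-a, a]:
  a=1: (1, 0, 485)  [1]
  a=2: (2, 2, 243)  [1]
  a=3: (3, -2, 162), (3, 2, 162)  [2]
  a=4: none
  a=5: (5, 0, 97)  [1]
  a=6: (6, -2, 81), (6, 2, 81)  [2]
  a=7..8: none
  a=9: (9, -2, 54), (9, 2, 54)  [2]
  a=10: (10, 10, 51)  [1]
  a=11..12: none
  a=13: (13, -6, 38), (13, 6, 38)  [2]
  a=14: none
  a=15: (15, -10, 34), (15, 10, 34)  [2]
  a=16: none
  a=17: (17, -10, 30), (17, 10, 30)  [2]
  a=18: (18, -2, 27), (18, 2, 27)  [2]
  a=19: (19, -6, 26), (19, 6, 26)  [2]
  a=20..25: none
Total reduced forms: 1 + 1 + 2 + 1 + 2 + 2 + 1 + 2 + 2 + 2 + 2 + 2 = 20
h = 20

20


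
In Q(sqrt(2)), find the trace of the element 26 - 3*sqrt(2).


Tr(a + b*sqrt(d)) = (a + b*sqrt(d)) + (a - b*sqrt(d)) = 2a
= 2 * (26)
= 52

52


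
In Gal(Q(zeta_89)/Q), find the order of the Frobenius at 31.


The Frobenius at p in Gal(Q(zeta_n)/Q) = (Z/nZ)* is the class of p, so its order is ord_89(31), the smallest k >= 1 with 31^k = 1 mod 89.
n = 89 = 89, phi(89) = 88; the order divides phi(n).
Divisors of 88: 1, 2, 4, 8, 11, 22, 44, 88
Repeated squaring mod 89: 31^1 = 31, 31^2 = 71, 31^4 = 57, 31^8 = 45, 31^16 = 67, 31^32 = 39, 31^64 = 8
Test divisors in increasing order:
  k=1: 31^1 = 31 mod 89
  k=2: 31^2 = 71 mod 89
  k=4: 31^4 = 57 mod 89
  k=8: 31^8 = 45 mod 89
  k=11: 31^11 = 45 * 71 * 31 = 77 mod 89
  k=22: 31^22 = 67 * 57 * 71 = 55 mod 89
  k=44: 31^44 = 39 * 45 * 57 = 88 mod 89
  k=88: 31^88 = 8 * 67 * 45 = 1 mod 89  <- first divisor giving 1
Order = 88

88


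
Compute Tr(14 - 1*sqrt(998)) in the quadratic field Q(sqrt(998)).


Tr(a + b*sqrt(d)) = (a + b*sqrt(d)) + (a - b*sqrt(d)) = 2a
= 2 * (14)
= 28

28


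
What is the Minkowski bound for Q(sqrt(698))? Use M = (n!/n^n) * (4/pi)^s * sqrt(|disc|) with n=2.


d = 698, d mod 4 = 2, so disc(K) = 4d = 2792; |disc(K)| = 2792
Real quadratic field, so n = 2, s = r2 = 0, r1 = 2
M = (n!/n^n) * (4/pi)^s * sqrt(|disc(K)|) = (2!/2^2) * (4/pi)^0 * sqrt(2792)
= 0.5 * 1.000000 * 52.839379
= 26.4197

26.4197


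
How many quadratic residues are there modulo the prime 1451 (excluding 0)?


For prime p, the number of non-zero quadratic residues is (p-1)/2.
= (1451-1)/2
= 725

725


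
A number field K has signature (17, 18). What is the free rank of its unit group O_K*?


By Dirichlet's unit theorem:
rank = r1 + r2 - 1
= 17 + 18 - 1
= 34

34


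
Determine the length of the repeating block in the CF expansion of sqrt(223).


Run the CF algorithm for sqrt(223).
a_0 = floor(sqrt(223)) = 14; set m_0=0, q_0=1.
Recurrence: m' = q*a - m,  q' = (d - m'^2)/q,  a' = floor((a_0 + m')/q').
  step 1: m=14, q=27, a=1
  step 2: m=13, q=2, a=13
  step 3: m=13, q=27, a=1
  step 4: m=14, q=1, a=28
a_4 = 2*a_0 = 28, so the period closes here.
sqrt(223) = [14; 1, 13, 1, 28]
Period length = 4

4


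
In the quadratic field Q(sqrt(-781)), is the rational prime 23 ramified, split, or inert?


K = Q(sqrt(-781)). Since d mod 4 = 3, disc(K) = -3124.
Check p | disc: -3124 mod 23 = 4.
p does not divide disc. Compute Legendre symbol (d/p):
1^((23-1)/2) mod 23 = 1
(d/p) = 1, so p splits: (p) = P*P' with e=1, f=1, g=2.
Therefore p is split.

split


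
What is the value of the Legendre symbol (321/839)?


p = 839 is prime, so compute (321/839) with the reciprocity algorithm (Jacobi-symbol steps: pull out 2s via (2/n), flip via reciprocity, reduce):
  reciprocity: (321/839) -> +(839/321)
  reduce: (197/321)
  reciprocity: (197/321) -> +(321/197)
  reduce: (124/197)
  pull out 2: (2/197) = -1  (since 197 mod 8 = 5)
  pull out 2: (2/197) = -1  (since 197 mod 8 = 5)
  reciprocity: (31/197) -> +(197/31)
  reduce: (11/31)
  reciprocity: (11/31) -> -(31/11)
  reduce: (9/11)
  reciprocity: (9/11) -> +(11/9)
  reduce: (2/9)
  pull out 2: (2/9) = +1  (since 9 mod 8 = 1)
  (1/9) = 1
Product of signs = -1
(321/839) = -1

-1


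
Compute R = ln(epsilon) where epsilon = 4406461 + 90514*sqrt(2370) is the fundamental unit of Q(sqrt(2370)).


epsilon = 4406461 + 90514*sqrt(2370)
= 8.8129e+06
R = ln(8.8129e+06)
= 15.9917

15.9917


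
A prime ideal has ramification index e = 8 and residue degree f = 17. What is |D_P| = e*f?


|D_P| = e * f
= 8 * 17
= 136

136


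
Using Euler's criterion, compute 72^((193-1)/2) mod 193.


p = 193 is prime and the exponent is (p-1)/2 = 96, so by Euler's criterion 72^96 = (72/193) = +1 or -1 mod 193.
Compute by square-and-multiply:
  96 = 64 + 32 (binary 1100000)
  Repeated squaring mod 193: 72^1 = 72, 72^2 = 166, 72^4 = 150, 72^8 = 112, 72^16 = 192, 72^32 = 1, 72^64 = 1
  72^96 = 72^64 * 72^32 = 1 * 1 mod 193
    1 * 1 = 1 = 1 mod 193
  72^96 = 1 mod 193
Result 1: 72 is a quadratic residue mod 193.
72^96 mod 193 = 1

1


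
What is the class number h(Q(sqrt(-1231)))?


K = Q(sqrt(-1231)). d mod 4 = 1, so D = disc(K) = d = -1231
h(K) equals the number of primitive reduced positive-definite forms (a, b, c) = a*x^2 + b*x*y + c*y^2 with b^2 - 4ac = D,
where reduced means |b| <= a <= c, with b >= 0 whenever |b| = a or a = c, and primitive means gcd(a, b, c) = 1.
Reduced forces 3a^2 <= |D| = 1231, so 1 <= a <= 20; b must have the parity of D, and c = (b^2 - D)/(4a) must be an integer >= a.
Enumerate a = 1..20, b in [-a, a]:
  a=1: (1, 1, 308)  [1]
  a=2: (2, -1, 154), (2, 1, 154)  [2]
  a=3: none
  a=4: (4, -1, 77), (4, 1, 77)  [2]
  a=5: (5, -3, 62), (5, 3, 62)  [2]
  a=6: none
  a=7: (7, -1, 44), (7, 1, 44)  [2]
  a=8: (8, -7, 40), (8, 7, 40)  [2]
  a=9: none
  a=10: (10, -7, 32), (10, -3, 31), (10, 3, 31), (10, 7, 32)  [4]
  a=11: (11, -1, 28), (11, 1, 28)  [2]
  a=12: none
  a=13: (13, -11, 26), (13, 11, 26)  [2]
  a=14: (14, -13, 25), (14, -1, 22), (14, 1, 22), (14, 13, 25)  [4]
  a=15: none
  a=16: (16, -7, 20), (16, 7, 20)  [2]
  a=17..18: none
  a=19: (19, -17, 20), (19, 17, 20)  [2]
  a=20: none
Total reduced forms: 1 + 2 + 2 + 2 + 2 + 2 + 4 + 2 + 2 + 4 + 2 + 2 = 27
h = 27

27


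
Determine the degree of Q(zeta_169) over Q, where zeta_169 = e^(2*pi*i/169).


The degree equals Euler's totient phi(169).
169 = 13^2
phi(169) = 156

156


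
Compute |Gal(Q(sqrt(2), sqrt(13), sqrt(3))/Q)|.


The 3 square roots of distinct primes are multiplicatively independent over Q,
so [K:Q] = 2^3 and Gal(K/Q) is isomorphic to (Z/2Z)^3.
|Gal| = 2^3 = 8

8


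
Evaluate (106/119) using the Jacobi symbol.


Compute (106/119) via quadratic reciprocity:
  pull out 2: (2/119) = +1  (since 119 mod 8 = 7)
  reciprocity: (53/119) -> +(119/53)
  reduce: (13/53)
  reciprocity: (13/53) -> +(53/13)
  reduce: (1/13)
  (1/13) = 1
Product of signs = 1

1


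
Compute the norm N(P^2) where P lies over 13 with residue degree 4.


N(P^a) = p^(a*f)
= 13^(2*4)
= 13^8
= 815730721

815730721


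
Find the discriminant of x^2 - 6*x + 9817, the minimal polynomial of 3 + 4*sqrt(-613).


The element 3 + 4*sqrt(-613) has minimal polynomial:
x^2 - 6*x + 9817
Discriminant = (-6)^2 - 4*(9817)
= 36 - 39268
= -39232

-39232


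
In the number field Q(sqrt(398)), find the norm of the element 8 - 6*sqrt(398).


N(a + b*sqrt(d)) = a^2 - d*b^2
= (8)^2 - (398)*(-6)^2
= 64 - 14328
= -14264

-14264


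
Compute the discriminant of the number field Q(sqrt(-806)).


For K = Q(sqrt(d)) with d squarefree: disc(K) = d if d = 1 mod 4, and disc(K) = 4d if d = 2 or 3 mod 4.
Here d = -806, and d mod 4 = 2.
d = 2 mod 4, not 1 (O_K = Z[sqrt(d)]), so disc(K) = 4d = 4 * (-806) = -3224

-3224


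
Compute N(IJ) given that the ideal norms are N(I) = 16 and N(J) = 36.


N(IJ) = N(I) * N(J)
= 16 * 36
= 576

576


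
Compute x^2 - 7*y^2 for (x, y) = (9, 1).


x^2 - d*y^2
= 9^2 - 7*1^2
= 81 - 7
= 74

74


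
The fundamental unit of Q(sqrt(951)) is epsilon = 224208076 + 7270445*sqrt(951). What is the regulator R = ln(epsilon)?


epsilon = 224208076 + 7270445*sqrt(951)
= 4.4842e+08
R = ln(4.4842e+08)
= 19.9212

19.9212


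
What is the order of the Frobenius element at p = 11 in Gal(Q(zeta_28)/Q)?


The Frobenius at p in Gal(Q(zeta_n)/Q) = (Z/nZ)* is the class of p, so its order is ord_28(11), the smallest k >= 1 with 11^k = 1 mod 28.
n = 28 = 2^2 * 7, phi(28) = 12; the order divides phi(n).
Divisors of 12: 1, 2, 3, 4, 6, 12
Repeated squaring mod 28: 11^1 = 11, 11^2 = 9, 11^4 = 25, 11^8 = 9
Test divisors in increasing order:
  k=1: 11^1 = 11 mod 28
  k=2: 11^2 = 9 mod 28
  k=3: 11^3 = 9 * 11 = 15 mod 28
  k=4: 11^4 = 25 mod 28
  k=6: 11^6 = 25 * 9 = 1 mod 28  <- first divisor giving 1
Order = 6

6


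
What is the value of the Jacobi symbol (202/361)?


Compute (202/361) via quadratic reciprocity:
  pull out 2: (2/361) = +1  (since 361 mod 8 = 1)
  reciprocity: (101/361) -> +(361/101)
  reduce: (58/101)
  pull out 2: (2/101) = -1  (since 101 mod 8 = 5)
  reciprocity: (29/101) -> +(101/29)
  reduce: (14/29)
  pull out 2: (2/29) = -1  (since 29 mod 8 = 5)
  reciprocity: (7/29) -> +(29/7)
  reduce: (1/7)
  (1/7) = 1
Product of signs = 1

1


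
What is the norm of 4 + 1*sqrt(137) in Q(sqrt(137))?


N(a + b*sqrt(d)) = a^2 - d*b^2
= (4)^2 - (137)*(1)^2
= 16 - 137
= -121

-121


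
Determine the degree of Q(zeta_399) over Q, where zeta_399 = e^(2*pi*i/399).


The degree equals Euler's totient phi(399).
399 = 3 * 7 * 19
phi(399) = 216

216


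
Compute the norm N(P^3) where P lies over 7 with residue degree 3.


N(P^a) = p^(a*f)
= 7^(3*3)
= 7^9
= 40353607

40353607


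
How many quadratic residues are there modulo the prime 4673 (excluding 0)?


For prime p, the number of non-zero quadratic residues is (p-1)/2.
= (4673-1)/2
= 2336

2336


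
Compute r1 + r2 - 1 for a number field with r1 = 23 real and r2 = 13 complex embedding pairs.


By Dirichlet's unit theorem:
rank = r1 + r2 - 1
= 23 + 13 - 1
= 35

35


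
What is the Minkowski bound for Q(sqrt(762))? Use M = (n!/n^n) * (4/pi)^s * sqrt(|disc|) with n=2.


d = 762, d mod 4 = 2, so disc(K) = 4d = 3048; |disc(K)| = 3048
Real quadratic field, so n = 2, s = r2 = 0, r1 = 2
M = (n!/n^n) * (4/pi)^s * sqrt(|disc(K)|) = (2!/2^2) * (4/pi)^0 * sqrt(3048)
= 0.5 * 1.000000 * 55.208695
= 27.6043

27.6043


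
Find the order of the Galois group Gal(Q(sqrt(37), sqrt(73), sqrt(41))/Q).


The 3 square roots of distinct primes are multiplicatively independent over Q,
so [K:Q] = 2^3 and Gal(K/Q) is isomorphic to (Z/2Z)^3.
|Gal| = 2^3 = 8

8


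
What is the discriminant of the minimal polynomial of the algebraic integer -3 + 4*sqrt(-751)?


The element -3 + 4*sqrt(-751) has minimal polynomial:
x^2 + 6*x + 12025
Discriminant = (6)^2 - 4*(12025)
= 36 - 48100
= -48064

-48064


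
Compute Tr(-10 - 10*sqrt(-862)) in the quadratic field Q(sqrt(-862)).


Tr(a + b*sqrt(d)) = (a + b*sqrt(d)) + (a - b*sqrt(d)) = 2a
= 2 * (-10)
= -20

-20


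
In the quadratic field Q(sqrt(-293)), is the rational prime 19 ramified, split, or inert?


K = Q(sqrt(-293)). Since d mod 4 = 3, disc(K) = -1172.
Check p | disc: -1172 mod 19 = 6.
p does not divide disc. Compute Legendre symbol (d/p):
11^((19-1)/2) mod 19 = 1
(d/p) = 1, so p splits: (p) = P*P' with e=1, f=1, g=2.
Therefore p is split.

split


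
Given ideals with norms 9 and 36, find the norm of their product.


N(IJ) = N(I) * N(J)
= 9 * 36
= 324

324


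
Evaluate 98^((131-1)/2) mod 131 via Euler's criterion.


p = 131 is prime and the exponent is (p-1)/2 = 65, so by Euler's criterion 98^65 = (98/131) = +1 or -1 mod 131.
Compute by square-and-multiply:
  65 = 64 + 1 (binary 1000001)
  Repeated squaring mod 131: 98^1 = 98, 98^2 = 41, 98^4 = 109, 98^8 = 91, 98^16 = 28, 98^32 = 129, 98^64 = 4
  98^65 = 98^64 * 98^1 = 4 * 98 mod 131
    4 * 98 = 392 = 130 mod 131
  98^65 = 130 mod 131
Result 130 = p - 1 = -1 mod 131: 98 is a quadratic non-residue mod 131. As a residue in [0, p-1] the value is 130.
98^65 mod 131 = 130

130


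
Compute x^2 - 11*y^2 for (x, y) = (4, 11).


x^2 - d*y^2
= 4^2 - 11*11^2
= 16 - 1331
= -1315

-1315


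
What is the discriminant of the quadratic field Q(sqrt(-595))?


For K = Q(sqrt(d)) with d squarefree: disc(K) = d if d = 1 mod 4, and disc(K) = 4d if d = 2 or 3 mod 4.
Here d = -595, and d mod 4 = 1.
d = 1 mod 4 (O_K = Z[(1+sqrt(d))/2]), so disc(K) = d = -595

-595


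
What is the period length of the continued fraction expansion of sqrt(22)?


Run the CF algorithm for sqrt(22).
a_0 = floor(sqrt(22)) = 4; set m_0=0, q_0=1.
Recurrence: m' = q*a - m,  q' = (d - m'^2)/q,  a' = floor((a_0 + m')/q').
  step 1: m=4, q=6, a=1
  step 2: m=2, q=3, a=2
  step 3: m=4, q=2, a=4
  step 4: m=4, q=3, a=2
  step 5: m=2, q=6, a=1
  step 6: m=4, q=1, a=8
a_6 = 2*a_0 = 8, so the period closes here.
sqrt(22) = [4; 1, 2, 4, 2, 1, 8]
Period length = 6

6


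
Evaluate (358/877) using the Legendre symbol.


p = 877 is prime, so compute (358/877) with the reciprocity algorithm (Jacobi-symbol steps: pull out 2s via (2/n), flip via reciprocity, reduce):
  pull out 2: (2/877) = -1  (since 877 mod 8 = 5)
  reciprocity: (179/877) -> +(877/179)
  reduce: (161/179)
  reciprocity: (161/179) -> +(179/161)
  reduce: (18/161)
  pull out 2: (2/161) = +1  (since 161 mod 8 = 1)
  reciprocity: (9/161) -> +(161/9)
  reduce: (8/9)
  pull out 2: (2/9) = +1  (since 9 mod 8 = 1)
  pull out 2: (2/9) = +1  (since 9 mod 8 = 1)
  pull out 2: (2/9) = +1  (since 9 mod 8 = 1)
  (1/9) = 1
Product of signs = -1
(358/877) = -1

-1


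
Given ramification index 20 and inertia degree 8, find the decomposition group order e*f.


|D_P| = e * f
= 20 * 8
= 160

160


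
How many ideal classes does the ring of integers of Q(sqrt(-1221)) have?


K = Q(sqrt(-1221)). d mod 4 = 3, so D = disc(K) = 4d = -4884
h(K) equals the number of primitive reduced positive-definite forms (a, b, c) = a*x^2 + b*x*y + c*y^2 with b^2 - 4ac = D,
where reduced means |b| <= a <= c, with b >= 0 whenever |b| = a or a = c, and primitive means gcd(a, b, c) = 1.
Reduced forces 3a^2 <= |D| = 4884, so 1 <= a <= 40; b must have the parity of D, and c = (b^2 - D)/(4a) must be an integer >= a.
Enumerate a = 1..40, b in [-a, a]:
  a=1: (1, 0, 1221)  [1]
  a=2: (2, 2, 611)  [1]
  a=3: (3, 0, 407)  [1]
  a=4: none
  a=5: (5, -4, 245), (5, 4, 245)  [2]
  a=6: (6, 6, 205)  [1]
  a=7: (7, -4, 175), (7, 4, 175)  [2]
  a=8..9: none
  a=10: (10, -6, 123), (10, 6, 123)  [2]
  a=11: (11, 0, 111)  [1]
  a=12: none
  a=13: (13, -2, 94), (13, 2, 94)  [2]
  a=14: (14, -10, 89), (14, 10, 89)  [2]
  a=15: (15, -6, 82), (15, 6, 82)  [2]
  a=16..20: none
  a=21: (21, -18, 62), (21, 18, 62)  [2]
  a=22: (22, 22, 61)  [1]
  a=23..24: none
  a=25: (25, -4, 49), (25, 4, 49)  [2]
  a=26: (26, -2, 47), (26, 2, 47)  [2]
  a=27..29: none
  a=30: (30, -6, 41), (30, 6, 41)  [2]
  a=31: (31, -18, 42), (31, 18, 42)  [2]
  a=32: none
  a=33: (33, 0, 37)  [1]
  a=34: none
  a=35: (35, -24, 39), (35, 4, 35), (35, 24, 39)  [3]
  a=36..40: none
Total reduced forms: 1 + 1 + 1 + 2 + 1 + 2 + 2 + 1 + 2 + 2 + 2 + 2 + 1 + 2 + 2 + 2 + 2 + 1 + 3 = 32
h = 32

32


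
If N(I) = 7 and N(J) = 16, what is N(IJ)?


N(IJ) = N(I) * N(J)
= 7 * 16
= 112

112


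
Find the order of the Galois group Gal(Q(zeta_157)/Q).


|Gal(Q(zeta_157)/Q)| = phi(157)
= 156

156


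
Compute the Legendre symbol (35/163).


p = 163 is prime, so compute (35/163) with the reciprocity algorithm (Jacobi-symbol steps: pull out 2s via (2/n), flip via reciprocity, reduce):
  reciprocity: (35/163) -> -(163/35)
  reduce: (23/35)
  reciprocity: (23/35) -> -(35/23)
  reduce: (12/23)
  pull out 2: (2/23) = +1  (since 23 mod 8 = 7)
  pull out 2: (2/23) = +1  (since 23 mod 8 = 7)
  reciprocity: (3/23) -> -(23/3)
  reduce: (2/3)
  pull out 2: (2/3) = -1  (since 3 mod 8 = 3)
  (1/3) = 1
Product of signs = 1
(35/163) = 1

1


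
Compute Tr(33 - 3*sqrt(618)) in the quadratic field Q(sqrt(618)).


Tr(a + b*sqrt(d)) = (a + b*sqrt(d)) + (a - b*sqrt(d)) = 2a
= 2 * (33)
= 66

66


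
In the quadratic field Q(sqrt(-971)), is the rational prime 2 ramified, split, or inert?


K = Q(sqrt(-971)). Since d mod 4 = 1, disc(K) = -971.
Check p | disc: -971 mod 2 = 1.
p=2 does not divide disc (d is 1 mod 4). 2 splits iff d = 1 mod 8.
d mod 8 = 5, so (d/2) = -1.
(d/p) = -1, so p is inert: (p) stays prime with e=1, f=2, g=1.
Therefore p is inert.

inert


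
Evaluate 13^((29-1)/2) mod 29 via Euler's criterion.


p = 29 is prime and the exponent is (p-1)/2 = 14, so by Euler's criterion 13^14 = (13/29) = +1 or -1 mod 29.
Compute by square-and-multiply:
  14 = 8 + 4 + 2 (binary 1110)
  Repeated squaring mod 29: 13^1 = 13, 13^2 = 24, 13^4 = 25, 13^8 = 16
  13^14 = 13^8 * 13^4 * 13^2 = 16 * 25 * 24 mod 29
    16 * 25 = 400 = 23 mod 29
    23 * 24 = 552 = 1 mod 29
  13^14 = 1 mod 29
Result 1: 13 is a quadratic residue mod 29.
13^14 mod 29 = 1

1


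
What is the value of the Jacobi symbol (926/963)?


Compute (926/963) via quadratic reciprocity:
  pull out 2: (2/963) = -1  (since 963 mod 8 = 3)
  reciprocity: (463/963) -> -(963/463)
  reduce: (37/463)
  reciprocity: (37/463) -> +(463/37)
  reduce: (19/37)
  reciprocity: (19/37) -> +(37/19)
  reduce: (18/19)
  pull out 2: (2/19) = -1  (since 19 mod 8 = 3)
  reciprocity: (9/19) -> +(19/9)
  reduce: (1/9)
  (1/9) = 1
Product of signs = -1

-1


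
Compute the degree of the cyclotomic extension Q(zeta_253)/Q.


The degree equals Euler's totient phi(253).
253 = 11 * 23
phi(253) = 220

220


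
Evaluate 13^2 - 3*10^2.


x^2 - d*y^2
= 13^2 - 3*10^2
= 169 - 300
= -131

-131


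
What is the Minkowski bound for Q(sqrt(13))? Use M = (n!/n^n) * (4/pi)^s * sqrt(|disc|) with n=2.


d = 13, d mod 4 = 1, so disc(K) = d = 13; |disc(K)| = 13
Real quadratic field, so n = 2, s = r2 = 0, r1 = 2
M = (n!/n^n) * (4/pi)^s * sqrt(|disc(K)|) = (2!/2^2) * (4/pi)^0 * sqrt(13)
= 0.5 * 1.000000 * 3.605551
= 1.8028

1.8028


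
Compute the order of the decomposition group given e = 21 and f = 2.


|D_P| = e * f
= 21 * 2
= 42

42


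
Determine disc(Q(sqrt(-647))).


For K = Q(sqrt(d)) with d squarefree: disc(K) = d if d = 1 mod 4, and disc(K) = 4d if d = 2 or 3 mod 4.
Here d = -647, and d mod 4 = 1.
d = 1 mod 4 (O_K = Z[(1+sqrt(d))/2]), so disc(K) = d = -647

-647


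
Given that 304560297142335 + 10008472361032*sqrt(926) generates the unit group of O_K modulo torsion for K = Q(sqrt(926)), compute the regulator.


epsilon = 304560297142335 + 10008472361032*sqrt(926)
= 6.0912e+14
R = ln(6.0912e+14)
= 34.0430

34.0430


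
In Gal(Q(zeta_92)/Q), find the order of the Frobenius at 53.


The Frobenius at p in Gal(Q(zeta_n)/Q) = (Z/nZ)* is the class of p, so its order is ord_92(53), the smallest k >= 1 with 53^k = 1 mod 92.
n = 92 = 2^2 * 23, phi(92) = 44; the order divides phi(n).
Divisors of 44: 1, 2, 4, 11, 22, 44
Repeated squaring mod 92: 53^1 = 53, 53^2 = 49, 53^4 = 9, 53^8 = 81, 53^16 = 29, 53^32 = 13
Test divisors in increasing order:
  k=1: 53^1 = 53 mod 92
  k=2: 53^2 = 49 mod 92
  k=4: 53^4 = 9 mod 92
  k=11: 53^11 = 81 * 49 * 53 = 45 mod 92
  k=22: 53^22 = 29 * 9 * 49 = 1 mod 92  <- first divisor giving 1
Order = 22

22


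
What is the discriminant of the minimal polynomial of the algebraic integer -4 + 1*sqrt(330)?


The element -4 + 1*sqrt(330) has minimal polynomial:
x^2 + 8*x - 314
Discriminant = (8)^2 - 4*(-314)
= 64 + 1256
= 1320

1320


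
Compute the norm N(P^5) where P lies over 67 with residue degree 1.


N(P^a) = p^(a*f)
= 67^(5*1)
= 67^5
= 1350125107

1350125107


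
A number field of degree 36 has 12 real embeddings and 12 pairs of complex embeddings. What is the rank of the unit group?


By Dirichlet's unit theorem:
rank = r1 + r2 - 1
= 12 + 12 - 1
= 23

23


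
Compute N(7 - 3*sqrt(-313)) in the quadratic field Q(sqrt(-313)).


N(a + b*sqrt(d)) = a^2 - d*b^2
= (7)^2 - (-313)*(-3)^2
= 49 + 2817
= 2866

2866


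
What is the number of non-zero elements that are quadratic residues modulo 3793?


For prime p, the number of non-zero quadratic residues is (p-1)/2.
= (3793-1)/2
= 1896

1896


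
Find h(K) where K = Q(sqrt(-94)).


K = Q(sqrt(-94)). d mod 4 = 2, so D = disc(K) = 4d = -376
h(K) equals the number of primitive reduced positive-definite forms (a, b, c) = a*x^2 + b*x*y + c*y^2 with b^2 - 4ac = D,
where reduced means |b| <= a <= c, with b >= 0 whenever |b| = a or a = c, and primitive means gcd(a, b, c) = 1.
Reduced forces 3a^2 <= |D| = 376, so 1 <= a <= 11; b must have the parity of D, and c = (b^2 - D)/(4a) must be an integer >= a.
Enumerate a = 1..11, b in [-a, a]:
  a=1: (1, 0, 94)  [1]
  a=2: (2, 0, 47)  [1]
  a=3..4: none
  a=5: (5, -2, 19), (5, 2, 19)  [2]
  a=6: none
  a=7: (7, -4, 14), (7, 4, 14)  [2]
  a=8..9: none
  a=10: (10, -8, 11), (10, 8, 11)  [2]
  a=11: none
Total reduced forms: 1 + 1 + 2 + 2 + 2 = 8
h = 8

8


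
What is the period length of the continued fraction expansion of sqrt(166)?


Run the CF algorithm for sqrt(166).
a_0 = floor(sqrt(166)) = 12; set m_0=0, q_0=1.
Recurrence: m' = q*a - m,  q' = (d - m'^2)/q,  a' = floor((a_0 + m')/q').
  step 1: m=12, q=22, a=1
  step 2: m=10, q=3, a=7
  step 3: m=11, q=15, a=1
  step 4: m=4, q=10, a=1
  step 5: m=6, q=13, a=1
  step 6: m=7, q=9, a=2
  step 7: m=11, q=5, a=4
  step 8: m=9, q=17, a=1
  step 9: m=8, q=6, a=3
  step 10: m=10, q=11, a=2
  step 11: m=12, q=2, a=12
  step 12: m=12, q=11, a=2
  step 13: m=10, q=6, a=3
  step 14: m=8, q=17, a=1
  step 15: m=9, q=5, a=4
  step 16: m=11, q=9, a=2
  step 17: m=7, q=13, a=1
  step 18: m=6, q=10, a=1
  step 19: m=4, q=15, a=1
  step 20: m=11, q=3, a=7
  step 21: m=10, q=22, a=1
  step 22: m=12, q=1, a=24
a_22 = 2*a_0 = 24, so the period closes here.
sqrt(166) = [12; 1, 7, 1, 1, 1, 2, 4, 1, 3, 2, 12, 2, 3, 1, 4, 2, 1, 1, 1, 7, 1, 24]
Period length = 22

22


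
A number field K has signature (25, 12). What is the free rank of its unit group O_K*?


By Dirichlet's unit theorem:
rank = r1 + r2 - 1
= 25 + 12 - 1
= 36

36


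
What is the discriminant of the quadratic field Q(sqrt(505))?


For K = Q(sqrt(d)) with d squarefree: disc(K) = d if d = 1 mod 4, and disc(K) = 4d if d = 2 or 3 mod 4.
Here d = 505, and d mod 4 = 1.
d = 1 mod 4 (O_K = Z[(1+sqrt(d))/2]), so disc(K) = d = 505

505


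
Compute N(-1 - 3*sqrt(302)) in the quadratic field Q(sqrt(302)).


N(a + b*sqrt(d)) = a^2 - d*b^2
= (-1)^2 - (302)*(-3)^2
= 1 - 2718
= -2717

-2717


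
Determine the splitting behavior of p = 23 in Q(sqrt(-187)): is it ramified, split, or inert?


K = Q(sqrt(-187)). Since d mod 4 = 1, disc(K) = -187.
Check p | disc: -187 mod 23 = 20.
p does not divide disc. Compute Legendre symbol (d/p):
20^((23-1)/2) mod 23 = -1
(d/p) = -1, so p is inert: (p) stays prime with e=1, f=2, g=1.
Therefore p is inert.

inert


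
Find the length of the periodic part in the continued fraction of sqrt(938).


Run the CF algorithm for sqrt(938).
a_0 = floor(sqrt(938)) = 30; set m_0=0, q_0=1.
Recurrence: m' = q*a - m,  q' = (d - m'^2)/q,  a' = floor((a_0 + m')/q').
  step 1: m=30, q=38, a=1
  step 2: m=8, q=23, a=1
  step 3: m=15, q=31, a=1
  step 4: m=16, q=22, a=2
  step 5: m=28, q=7, a=8
  step 6: m=28, q=22, a=2
  step 7: m=16, q=31, a=1
  step 8: m=15, q=23, a=1
  step 9: m=8, q=38, a=1
  step 10: m=30, q=1, a=60
a_10 = 2*a_0 = 60, so the period closes here.
sqrt(938) = [30; 1, 1, 1, 2, 8, 2, 1, 1, 1, 60]
Period length = 10

10
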